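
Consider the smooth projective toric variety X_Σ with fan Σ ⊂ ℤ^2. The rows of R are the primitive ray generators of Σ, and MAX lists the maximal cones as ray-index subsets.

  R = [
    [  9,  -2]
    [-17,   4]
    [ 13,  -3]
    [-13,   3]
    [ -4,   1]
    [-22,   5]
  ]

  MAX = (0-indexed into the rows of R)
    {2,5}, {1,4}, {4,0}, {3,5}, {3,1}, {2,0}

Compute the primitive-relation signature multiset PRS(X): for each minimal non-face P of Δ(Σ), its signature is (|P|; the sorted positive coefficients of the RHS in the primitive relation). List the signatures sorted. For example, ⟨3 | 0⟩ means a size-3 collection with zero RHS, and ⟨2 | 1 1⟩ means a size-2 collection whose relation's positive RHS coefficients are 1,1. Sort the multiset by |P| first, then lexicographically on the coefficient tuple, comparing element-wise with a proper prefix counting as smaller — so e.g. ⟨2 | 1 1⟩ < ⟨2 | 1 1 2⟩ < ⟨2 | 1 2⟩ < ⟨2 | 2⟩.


9 minimal non-faces of Δ(Σ) (on 6 rays):

  P={2,3}:  v_{2} + v_{3} = 0  ⇒ sig = ⟨2 | 0⟩
  P={0,3}:  v_{0} + v_{3} = v_{4}  ⇒ sig = ⟨2 | 1⟩
  P={0,5}:  v_{0} + v_{5} = v_{3}  ⇒ sig = ⟨2 | 1⟩
  P={1,2}:  v_{1} + v_{2} = v_{4}  ⇒ sig = ⟨2 | 1⟩
  P={2,4}:  v_{2} + v_{4} = v_{0}  ⇒ sig = ⟨2 | 1⟩
  P={3,4}:  v_{3} + v_{4} = v_{1}  ⇒ sig = ⟨2 | 1⟩
  P={0,1}:  v_{0} + v_{1} = 2·v_{4}  ⇒ sig = ⟨2 | 2⟩
  P={4,5}:  v_{4} + v_{5} = 2·v_{3}  ⇒ sig = ⟨2 | 2⟩
  P={1,5}:  v_{1} + v_{5} = 3·v_{3}  ⇒ sig = ⟨2 | 3⟩

Signatures (|P|; sorted positive RHS coefficients), sorted:
    ⟨2 | 0⟩
    ⟨2 | 1⟩
    ⟨2 | 1⟩
    ⟨2 | 1⟩
    ⟨2 | 1⟩
    ⟨2 | 1⟩
    ⟨2 | 2⟩
    ⟨2 | 2⟩
    ⟨2 | 3⟩


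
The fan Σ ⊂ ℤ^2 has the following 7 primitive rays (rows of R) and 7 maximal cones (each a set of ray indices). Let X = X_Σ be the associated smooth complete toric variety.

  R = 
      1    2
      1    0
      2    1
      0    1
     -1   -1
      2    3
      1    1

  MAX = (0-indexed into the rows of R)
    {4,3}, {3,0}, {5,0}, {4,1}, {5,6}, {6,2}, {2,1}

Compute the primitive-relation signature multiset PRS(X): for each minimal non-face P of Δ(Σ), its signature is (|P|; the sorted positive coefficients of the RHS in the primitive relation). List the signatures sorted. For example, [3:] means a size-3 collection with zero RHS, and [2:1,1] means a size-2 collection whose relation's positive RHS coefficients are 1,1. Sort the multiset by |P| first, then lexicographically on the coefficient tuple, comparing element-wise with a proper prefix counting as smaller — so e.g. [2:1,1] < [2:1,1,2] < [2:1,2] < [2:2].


Σ has 14 primitive collections:

  {4,6}:  v_{4} + v_{6} = 0 ; sig = [2:]
  {0,4}:  v_{0} + v_{4} = v_{3} ; sig = [2:1]
  {0,6}:  v_{0} + v_{6} = v_{5} ; sig = [2:1]
  {1,3}:  v_{1} + v_{3} = v_{6} ; sig = [2:1]
  {1,6}:  v_{1} + v_{6} = v_{2} ; sig = [2:1]
  {2,4}:  v_{2} + v_{4} = v_{1} ; sig = [2:1]
  {3,6}:  v_{3} + v_{6} = v_{0} ; sig = [2:1]
  {4,5}:  v_{4} + v_{5} = v_{0} ; sig = [2:1]
  {0,1}:  v_{0} + v_{1} = 2·v_{6} ; sig = [2:2]
  {2,3}:  v_{2} + v_{3} = 2·v_{6} ; sig = [2:2]
  {3,5}:  v_{3} + v_{5} = 2·v_{0} ; sig = [2:2]
  {0,2}:  v_{0} + v_{2} = 3·v_{6} ; sig = [2:3]
  {1,5}:  v_{1} + v_{5} = 3·v_{6} ; sig = [2:3]
  {2,5}:  v_{2} + v_{5} = 4·v_{6} ; sig = [2:4]

Signatures (|P|; sorted positive RHS coefficients), sorted:
{ [2:],  [2:1] ×7,  [2:2] ×3,  [2:3] ×2,  [2:4] }


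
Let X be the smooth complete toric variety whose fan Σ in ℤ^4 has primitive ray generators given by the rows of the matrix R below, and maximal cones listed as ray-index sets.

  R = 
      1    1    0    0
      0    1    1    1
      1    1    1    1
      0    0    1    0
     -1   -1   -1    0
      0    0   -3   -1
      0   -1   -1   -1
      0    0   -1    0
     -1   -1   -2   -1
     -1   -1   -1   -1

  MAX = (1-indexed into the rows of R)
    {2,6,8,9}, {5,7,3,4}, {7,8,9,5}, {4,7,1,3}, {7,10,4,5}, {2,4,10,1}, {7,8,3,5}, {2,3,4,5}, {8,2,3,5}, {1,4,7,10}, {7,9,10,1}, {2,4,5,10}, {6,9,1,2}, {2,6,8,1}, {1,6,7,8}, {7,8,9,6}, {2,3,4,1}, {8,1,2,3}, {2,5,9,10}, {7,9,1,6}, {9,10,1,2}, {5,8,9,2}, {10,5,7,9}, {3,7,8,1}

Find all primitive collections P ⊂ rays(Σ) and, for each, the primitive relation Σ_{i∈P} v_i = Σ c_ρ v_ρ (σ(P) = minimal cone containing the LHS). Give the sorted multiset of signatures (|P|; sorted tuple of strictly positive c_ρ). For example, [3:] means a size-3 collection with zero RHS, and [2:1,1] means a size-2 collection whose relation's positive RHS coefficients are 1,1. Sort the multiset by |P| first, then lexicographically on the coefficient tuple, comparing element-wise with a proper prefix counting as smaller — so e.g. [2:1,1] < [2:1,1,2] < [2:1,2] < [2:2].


Minimal non-faces — 12 found among 10 rays, 24 max cones:

  P={2,7}:  v_{2} + v_{7} = 0  ⟹  sig = [2:]
  P={3,10}:  v_{3} + v_{10} = 0  ⟹  sig = [2:]
  P={4,8}:  v_{4} + v_{8} = 0  ⟹  sig = [2:]
  P={1,5}:  v_{1} + v_{5} = v_{8}  ⟹  sig = [2:1]
  P={3,9}:  v_{3} + v_{9} = v_{8}  ⟹  sig = [2:1]
  P={4,9}:  v_{4} + v_{9} = v_{10}  ⟹  sig = [2:1]
  P={8,10}:  v_{8} + v_{10} = v_{9}  ⟹  sig = [2:1]
  P={4,6}:  v_{4} + v_{6} = v_{1} + v_{9}  ⟹  sig = [2:1,1]
  P={3,6}:  v_{3} + v_{6} = v_{1} + 2·v_{8}  ⟹  sig = [2:1,2]
  P={5,6}:  v_{5} + v_{6} = 2·v_{8} + v_{9}  ⟹  sig = [2:1,2]
  P={6,10}:  v_{6} + v_{10} = v_{1} + 2·v_{9}  ⟹  sig = [2:1,2]
  P={1,8,9}:  v_{1} + v_{8} + v_{9} = v_{6}  ⟹  sig = [3:1]

Sorted signature multiset PRS(X):
    [2:]
    [2:]
    [2:]
    [2:1]
    [2:1]
    [2:1]
    [2:1]
    [2:1,1]
    [2:1,2]
    [2:1,2]
    [2:1,2]
    [3:1]


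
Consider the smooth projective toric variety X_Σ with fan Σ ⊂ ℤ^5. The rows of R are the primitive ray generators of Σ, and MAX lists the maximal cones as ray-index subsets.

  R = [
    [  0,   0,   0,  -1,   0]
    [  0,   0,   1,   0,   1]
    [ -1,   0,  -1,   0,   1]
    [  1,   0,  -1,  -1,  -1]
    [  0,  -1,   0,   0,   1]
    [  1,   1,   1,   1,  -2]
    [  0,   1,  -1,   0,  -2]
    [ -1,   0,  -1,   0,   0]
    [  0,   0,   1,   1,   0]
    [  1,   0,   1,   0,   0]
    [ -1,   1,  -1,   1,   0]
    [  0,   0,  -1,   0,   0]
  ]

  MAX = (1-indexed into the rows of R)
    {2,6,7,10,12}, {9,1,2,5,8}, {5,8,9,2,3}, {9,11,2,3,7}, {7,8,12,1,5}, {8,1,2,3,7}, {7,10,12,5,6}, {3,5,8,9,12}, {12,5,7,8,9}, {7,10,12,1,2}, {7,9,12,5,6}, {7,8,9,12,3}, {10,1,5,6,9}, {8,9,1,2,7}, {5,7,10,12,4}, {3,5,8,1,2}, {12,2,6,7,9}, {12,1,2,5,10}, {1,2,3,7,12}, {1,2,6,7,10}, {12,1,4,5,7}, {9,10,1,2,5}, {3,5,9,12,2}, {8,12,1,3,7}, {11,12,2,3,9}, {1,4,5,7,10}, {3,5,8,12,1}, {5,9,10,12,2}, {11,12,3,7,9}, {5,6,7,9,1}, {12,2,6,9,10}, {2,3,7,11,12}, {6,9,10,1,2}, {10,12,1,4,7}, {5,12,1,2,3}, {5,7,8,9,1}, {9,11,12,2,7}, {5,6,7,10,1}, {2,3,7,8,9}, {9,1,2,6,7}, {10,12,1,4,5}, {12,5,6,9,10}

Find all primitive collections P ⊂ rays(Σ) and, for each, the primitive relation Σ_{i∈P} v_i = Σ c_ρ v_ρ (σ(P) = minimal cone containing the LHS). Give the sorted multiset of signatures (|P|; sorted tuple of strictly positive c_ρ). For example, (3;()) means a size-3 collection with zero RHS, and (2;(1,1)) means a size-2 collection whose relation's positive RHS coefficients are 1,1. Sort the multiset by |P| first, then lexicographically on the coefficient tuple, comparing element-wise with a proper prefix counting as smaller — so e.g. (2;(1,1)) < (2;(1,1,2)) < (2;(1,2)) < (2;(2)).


The 25 primitive collections of Σ (r=12, n=5):

  P={8,10}:  v_{8} + v_{10} = 0  ⇒ sig = (2;())
  P={3,10}:  v_{3} + v_{10} = v_{2} + v_{12}  ⇒ sig = (2;(1,1))
  P={6,8}:  v_{6} + v_{8} = v_{7} + v_{9}  ⇒ sig = (2;(1,1))
  P={1,11}:  v_{1} + v_{11} = v_{2} + v_{3} + v_{7}  ⇒ sig = (2;(1,1,1))
  P={2,4}:  v_{2} + v_{4} = v_{1} + v_{10} + v_{12}  ⇒ sig = (2;(1,1,1))
  P={4,9}:  v_{4} + v_{9} = v_{5} + v_{7} + v_{10}  ⇒ sig = (2;(1,1,1))
  P={5,11}:  v_{5} + v_{11} = v_{3} + v_{9} + v_{12}  ⇒ sig = (2;(1,1,1))
  P={3,6}:  v_{3} + v_{6} = v_{2} + v_{7} + v_{9} + v_{12}  ⇒ sig = (2;(1,1,1,1))
  P={4,8}:  v_{4} + v_{8} = v_{1} + v_{5} + v_{7} + v_{12}  ⇒ sig = (2;(1,1,1,1))
  P={4,11}:  v_{4} + v_{11} = v_{2} + v_{7} + 2·v_{12}  ⇒ sig = (2;(1,1,2))
  P={8,11}:  v_{8} + v_{11} = 2·v_{3} + v_{7} + v_{9}  ⇒ sig = (2;(1,1,2))
  P={10,11}:  v_{10} + v_{11} = 2·v_{2} + v_{7} + v_{9} + 2·v_{12}  ⇒ sig = (2;(1,1,2,2))
  P={3,4}:  v_{3} + v_{4} = v_{1} + 2·v_{12}  ⇒ sig = (2;(1,2))
  P={4,6}:  v_{4} + v_{6} = v_{5} + 2·v_{7} + 2·v_{10}  ⇒ sig = (2;(1,2,2))
  P={6,11}:  v_{6} + v_{11} = 2·v_{2} + 2·v_{7} + 2·v_{9} + 2·v_{12}  ⇒ sig = (2;(2,2,2,2))
  P={1,9,12}:  v_{1} + v_{9} + v_{12} = 0  ⇒ sig = (3;())
  P={2,5,7}:  v_{2} + v_{5} + v_{7} = 0  ⇒ sig = (3;())
  P={2,8,12}:  v_{2} + v_{8} + v_{12} = v_{3}  ⇒ sig = (3;(1))
  P={7,9,10}:  v_{7} + v_{9} + v_{10} = v_{6}  ⇒ sig = (3;(1))
  P={1,3,9}:  v_{1} + v_{3} + v_{9} = v_{2} + v_{8}  ⇒ sig = (3;(1,1))
  P={1,6,12}:  v_{1} + v_{6} + v_{12} = v_{7} + v_{10}  ⇒ sig = (3;(1,1))
  P={2,5,6}:  v_{2} + v_{5} + v_{6} = v_{9} + v_{10}  ⇒ sig = (3;(1,1))
  P={3,5,7}:  v_{3} + v_{5} + v_{7} = v_{8} + v_{12}  ⇒ sig = (3;(1,1))
  P={1,5,7,10,12}:  v_{1} + v_{5} + v_{7} + v_{10} + v_{12} = v_{4}  ⇒ sig = (5;(1))
  P={2,3,7,9,12}:  v_{2} + v_{3} + v_{7} + v_{9} + v_{12} = v_{11}  ⇒ sig = (5;(1))

so the primitive-relation signature multiset is
{ (2;()),  (2;(1,1)) ×2,  (2;(1,1,1)) ×4,  (2;(1,1,1,1)) ×2,  (2;(1,1,2)) ×2,  (2;(1,1,2,2)),  (2;(1,2)),  (2;(1,2,2)),  (2;(2,2,2,2)),  (3;()) ×2,  (3;(1)) ×2,  (3;(1,1)) ×4,  (5;(1)) ×2 }


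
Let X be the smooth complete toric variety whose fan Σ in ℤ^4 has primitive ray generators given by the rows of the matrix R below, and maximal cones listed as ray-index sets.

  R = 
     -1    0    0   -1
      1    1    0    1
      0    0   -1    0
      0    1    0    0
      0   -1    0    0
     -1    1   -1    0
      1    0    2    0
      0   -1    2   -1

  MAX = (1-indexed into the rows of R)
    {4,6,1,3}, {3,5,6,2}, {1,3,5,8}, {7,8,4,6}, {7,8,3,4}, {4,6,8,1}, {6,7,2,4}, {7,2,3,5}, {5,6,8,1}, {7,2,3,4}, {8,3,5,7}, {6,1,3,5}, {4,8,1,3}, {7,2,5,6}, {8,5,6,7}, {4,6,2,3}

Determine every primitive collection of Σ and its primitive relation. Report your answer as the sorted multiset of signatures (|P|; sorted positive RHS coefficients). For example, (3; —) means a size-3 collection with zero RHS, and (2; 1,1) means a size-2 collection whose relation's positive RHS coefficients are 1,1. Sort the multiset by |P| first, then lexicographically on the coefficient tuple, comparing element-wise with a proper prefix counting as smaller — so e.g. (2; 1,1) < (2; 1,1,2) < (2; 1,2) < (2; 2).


Δ(Σ) — 8 vertices, 6 min non-faces:

  • {4,5}:  v_{4} + v_{5} = 0 ; sig = (2; —)
  • {1,2}:  v_{1} + v_{2} = v_{4} ; sig = (2; 1)
  • {2,8}:  v_{2} + v_{8} = v_{7} ; sig = (2; 1)
  • {1,7}:  v_{1} + v_{7} = v_{4} + v_{8} ; sig = (2; 1,1)
  • {3,6,7}:  v_{3} + v_{6} + v_{7} = v_{4} ; sig = (3; 1)
  • {3,6,8}:  v_{3} + v_{6} + v_{8} = v_{1} ; sig = (3; 1)

Sorted signature multiset PRS(X):
[(2; —), (2; 1), (2; 1), (2; 1,1), (3; 1), (3; 1)]


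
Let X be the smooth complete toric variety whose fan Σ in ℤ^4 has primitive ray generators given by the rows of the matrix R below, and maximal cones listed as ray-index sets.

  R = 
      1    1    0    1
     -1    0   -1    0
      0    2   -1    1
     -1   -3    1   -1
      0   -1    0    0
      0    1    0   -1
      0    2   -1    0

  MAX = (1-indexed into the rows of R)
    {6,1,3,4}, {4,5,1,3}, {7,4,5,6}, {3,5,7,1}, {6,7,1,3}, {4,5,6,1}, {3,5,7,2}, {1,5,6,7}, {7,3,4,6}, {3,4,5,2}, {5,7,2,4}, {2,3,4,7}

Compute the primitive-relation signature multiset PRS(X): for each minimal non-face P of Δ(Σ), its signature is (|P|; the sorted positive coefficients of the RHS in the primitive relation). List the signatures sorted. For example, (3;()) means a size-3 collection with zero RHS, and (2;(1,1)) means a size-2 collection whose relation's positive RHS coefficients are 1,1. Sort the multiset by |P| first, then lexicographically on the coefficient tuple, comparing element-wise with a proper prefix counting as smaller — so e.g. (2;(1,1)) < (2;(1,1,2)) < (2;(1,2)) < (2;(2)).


The 5 primitive collections of Σ (r=7, n=4):

  {1,2}:  v_{1} + v_{2} = v_{3} + v_{5}  ⟹  sig = (2;(1,1))
  {2,6}:  v_{2} + v_{6} = v_{4} + 2·v_{7}  ⟹  sig = (2;(1,2))
  {1,4,7}:  v_{1} + v_{4} + v_{7} = 0  ⟹  sig = (3;())
  {3,5,6}:  v_{3} + v_{5} + v_{6} = v_{7}  ⟹  sig = (3;(1))
  {3,4,5,7}:  v_{3} + v_{4} + v_{5} + v_{7} = v_{2}  ⟹  sig = (4;(1))

Hence PRS(X_Σ) =
    |P|=2: 2 collections, coeffs (1,1), (1,2)
    |P|=3: 2 collections, coeffs (), (1)
    |P|=4: 1 collection, coeffs (1)


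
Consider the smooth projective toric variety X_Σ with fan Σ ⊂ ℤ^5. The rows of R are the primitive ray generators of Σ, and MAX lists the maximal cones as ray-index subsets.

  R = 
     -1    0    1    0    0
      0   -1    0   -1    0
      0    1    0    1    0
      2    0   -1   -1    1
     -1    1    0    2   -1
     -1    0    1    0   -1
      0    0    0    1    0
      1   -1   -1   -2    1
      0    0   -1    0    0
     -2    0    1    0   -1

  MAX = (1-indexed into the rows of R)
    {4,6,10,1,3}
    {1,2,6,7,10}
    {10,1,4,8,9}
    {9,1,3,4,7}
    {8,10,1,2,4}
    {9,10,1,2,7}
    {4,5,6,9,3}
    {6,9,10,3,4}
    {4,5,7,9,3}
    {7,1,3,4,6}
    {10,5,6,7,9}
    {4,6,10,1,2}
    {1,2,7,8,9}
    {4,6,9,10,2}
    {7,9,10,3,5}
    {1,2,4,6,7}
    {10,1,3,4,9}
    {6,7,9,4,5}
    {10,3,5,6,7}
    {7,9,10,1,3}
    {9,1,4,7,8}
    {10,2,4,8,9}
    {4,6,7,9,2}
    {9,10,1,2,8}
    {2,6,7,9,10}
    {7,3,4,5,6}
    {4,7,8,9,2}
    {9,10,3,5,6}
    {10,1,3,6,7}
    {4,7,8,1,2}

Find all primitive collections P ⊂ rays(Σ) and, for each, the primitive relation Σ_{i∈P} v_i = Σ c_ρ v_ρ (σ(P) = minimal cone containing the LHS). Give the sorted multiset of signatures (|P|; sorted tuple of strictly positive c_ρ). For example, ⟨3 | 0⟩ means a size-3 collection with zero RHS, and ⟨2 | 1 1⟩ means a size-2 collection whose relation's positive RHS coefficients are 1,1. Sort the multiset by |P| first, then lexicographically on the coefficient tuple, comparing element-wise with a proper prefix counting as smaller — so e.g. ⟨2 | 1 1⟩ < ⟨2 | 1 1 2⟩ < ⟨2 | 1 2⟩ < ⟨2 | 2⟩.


Δ(Σ) — 10 vertices, 12 min non-faces:

  P = {2,3}:  v_{2} + v_{3} = 0  ⇒ sig = ⟨2 | 0⟩
  P = {5,8}:  v_{5} + v_{8} = v_{9}  ⇒ sig = ⟨2 | 1⟩
  P = {1,5}:  v_{1} + v_{5} = v_{3} + v_{7} + v_{10}  ⇒ sig = ⟨2 | 1 1 1⟩
  P = {2,5}:  v_{2} + v_{5} = v_{6} + v_{7} + v_{9}  ⇒ sig = ⟨2 | 1 1 1⟩
  P = {3,8}:  v_{3} + v_{8} = v_{1} + v_{4} + v_{9}  ⇒ sig = ⟨2 | 1 1 1⟩
  P = {6,8}:  v_{6} + v_{8} = v_{2} + v_{4} + v_{10}  ⇒ sig = ⟨2 | 1 1 1⟩
  P = {4,7,10}:  v_{4} + v_{7} + v_{10} = 0  ⇒ sig = ⟨3 | 0⟩
  P = {1,6,9}:  v_{1} + v_{6} + v_{9} = v_{10}  ⇒ sig = ⟨3 | 1⟩
  P = {4,5,10}:  v_{4} + v_{5} + v_{10} = v_{3} + v_{6} + v_{9}  ⇒ sig = ⟨3 | 1 1 1⟩
  P = {7,8,10}:  v_{7} + v_{8} + v_{10} = v_{1} + v_{2} + v_{9}  ⇒ sig = ⟨3 | 1 1 1⟩
  P = {1,2,4,9}:  v_{1} + v_{2} + v_{4} + v_{9} = v_{8}  ⇒ sig = ⟨4 | 1⟩
  P = {3,6,7,9}:  v_{3} + v_{6} + v_{7} + v_{9} = v_{5}  ⇒ sig = ⟨4 | 1⟩

Hence PRS(X_Σ) =
    ⟨2 | 0⟩
    ⟨2 | 1⟩
    ⟨2 | 1 1 1⟩
    ⟨2 | 1 1 1⟩
    ⟨2 | 1 1 1⟩
    ⟨2 | 1 1 1⟩
    ⟨3 | 0⟩
    ⟨3 | 1⟩
    ⟨3 | 1 1 1⟩
    ⟨3 | 1 1 1⟩
    ⟨4 | 1⟩
    ⟨4 | 1⟩


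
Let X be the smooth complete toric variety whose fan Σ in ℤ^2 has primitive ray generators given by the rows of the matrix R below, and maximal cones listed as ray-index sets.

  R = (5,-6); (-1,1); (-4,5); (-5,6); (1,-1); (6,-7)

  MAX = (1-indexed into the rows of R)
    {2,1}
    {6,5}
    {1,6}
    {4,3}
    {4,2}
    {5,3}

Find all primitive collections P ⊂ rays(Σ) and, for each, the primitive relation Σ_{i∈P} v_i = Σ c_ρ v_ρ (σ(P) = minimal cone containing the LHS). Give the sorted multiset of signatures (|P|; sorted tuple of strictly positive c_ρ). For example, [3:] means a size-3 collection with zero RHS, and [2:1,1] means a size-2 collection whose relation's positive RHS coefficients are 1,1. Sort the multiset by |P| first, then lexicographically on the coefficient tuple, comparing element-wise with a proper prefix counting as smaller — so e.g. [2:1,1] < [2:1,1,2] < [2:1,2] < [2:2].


9 collections generate NE(X_Σ); each relation:

  P={1,4}:  v_{1} + v_{4} = 0  →  sig = [2:]
  P={2,5}:  v_{2} + v_{5} = 0  →  sig = [2:]
  P={1,3}:  v_{1} + v_{3} = v_{5}  →  sig = [2:1]
  P={1,5}:  v_{1} + v_{5} = v_{6}  →  sig = [2:1]
  P={2,3}:  v_{2} + v_{3} = v_{4}  →  sig = [2:1]
  P={2,6}:  v_{2} + v_{6} = v_{1}  →  sig = [2:1]
  P={4,5}:  v_{4} + v_{5} = v_{3}  →  sig = [2:1]
  P={4,6}:  v_{4} + v_{6} = v_{5}  →  sig = [2:1]
  P={3,6}:  v_{3} + v_{6} = 2·v_{5}  →  sig = [2:2]

Hence PRS(X_Σ) =
{ [2:] ×2,  [2:1] ×6,  [2:2] }


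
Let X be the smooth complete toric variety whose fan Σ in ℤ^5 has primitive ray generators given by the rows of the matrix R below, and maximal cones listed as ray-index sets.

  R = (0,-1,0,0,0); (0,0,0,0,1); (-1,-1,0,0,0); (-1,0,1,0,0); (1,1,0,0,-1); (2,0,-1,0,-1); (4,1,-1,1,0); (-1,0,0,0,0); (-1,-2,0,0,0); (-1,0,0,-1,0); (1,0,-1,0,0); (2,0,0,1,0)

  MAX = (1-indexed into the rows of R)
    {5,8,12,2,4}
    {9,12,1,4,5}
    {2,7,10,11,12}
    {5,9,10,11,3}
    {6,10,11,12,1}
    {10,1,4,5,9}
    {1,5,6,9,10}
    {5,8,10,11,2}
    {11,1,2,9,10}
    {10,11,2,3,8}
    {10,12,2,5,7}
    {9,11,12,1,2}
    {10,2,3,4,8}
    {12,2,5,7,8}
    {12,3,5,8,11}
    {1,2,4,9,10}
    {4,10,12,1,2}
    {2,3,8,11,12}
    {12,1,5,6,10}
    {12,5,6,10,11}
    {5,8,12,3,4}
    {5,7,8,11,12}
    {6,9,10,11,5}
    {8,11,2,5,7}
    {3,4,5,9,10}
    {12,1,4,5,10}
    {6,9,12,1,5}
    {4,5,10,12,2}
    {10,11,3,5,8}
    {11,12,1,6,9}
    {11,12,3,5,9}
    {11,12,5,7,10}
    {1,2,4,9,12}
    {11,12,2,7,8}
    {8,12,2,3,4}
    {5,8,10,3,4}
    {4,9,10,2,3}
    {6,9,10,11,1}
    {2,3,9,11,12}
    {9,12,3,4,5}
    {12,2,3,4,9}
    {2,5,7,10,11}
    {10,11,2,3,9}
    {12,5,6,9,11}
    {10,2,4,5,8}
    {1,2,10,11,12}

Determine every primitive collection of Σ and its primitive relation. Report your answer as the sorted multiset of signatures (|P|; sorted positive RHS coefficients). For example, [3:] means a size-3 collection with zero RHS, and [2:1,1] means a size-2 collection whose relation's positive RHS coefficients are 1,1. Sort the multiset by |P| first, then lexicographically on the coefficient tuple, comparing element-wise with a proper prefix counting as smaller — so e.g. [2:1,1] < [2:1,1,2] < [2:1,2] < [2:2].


22 minimal non-faces of Δ(Σ) (on 12 rays):

  P={4,11}:  v_{4} + v_{11} = 0  so sig = [2:]
  P={1,3}:  v_{1} + v_{3} = v_{9}  so sig = [2:1]
  P={1,8}:  v_{1} + v_{8} = v_{3}  so sig = [2:1]
  P={3,7}:  v_{3} + v_{7} = v_{11} + v_{12}  so sig = [2:1,1]
  P={4,6}:  v_{4} + v_{6} = v_{1} + v_{5}  so sig = [2:1,1]
  P={2,6}:  v_{2} + v_{6} = v_{10} + v_{11} + v_{12}  so sig = [2:1,1,1]
  P={3,6}:  v_{3} + v_{6} = v_{5} + v_{9} + v_{11}  so sig = [2:1,1,1]
  P={4,7}:  v_{4} + v_{7} = v_{2} + v_{5} + v_{12}  so sig = [2:1,1,1]
  P={6,8}:  v_{6} + v_{8} = v_{3} + v_{5} + v_{11}  so sig = [2:1,1,1]
  P={7,9}:  v_{7} + v_{9} = v_{1} + v_{11} + v_{12}  so sig = [2:1,1,1]
  P={1,7}:  v_{1} + v_{7} = v_{10} + v_{11} + 2·v_{12}  so sig = [2:1,1,2]
  P={6,7}:  v_{6} + v_{7} = v_{5} + v_{10} + 2·v_{11} + 2·v_{12}  so sig = [2:1,1,2,2]
  P={8,9}:  v_{8} + v_{9} = 2·v_{3}  so sig = [2:2]
  P={2,3,5}:  v_{2} + v_{3} + v_{5} = 0  so sig = [3:]
  P={8,10,12}:  v_{8} + v_{10} + v_{12} = 0  so sig = [3:]
  P={1,5,11}:  v_{1} + v_{5} + v_{11} = v_{6}  so sig = [3:1]
  P={2,5,9}:  v_{2} + v_{5} + v_{9} = v_{1}  so sig = [3:1]
  P={3,10,12}:  v_{3} + v_{10} + v_{12} = v_{1}  so sig = [3:1]
  P={1,2,5}:  v_{1} + v_{2} + v_{5} = v_{10} + v_{12}  so sig = [3:1,1]
  P={7,8,10}:  v_{7} + v_{8} + v_{10} = v_{2} + v_{5} + v_{11}  so sig = [3:1,1,1]
  P={9,10,12}:  v_{9} + v_{10} + v_{12} = 2·v_{1}  so sig = [3:2]
  P={2,5,11,12}:  v_{2} + v_{5} + v_{11} + v_{12} = v_{7}  so sig = [4:1]

so the primitive-relation signature multiset is
    |P|=2: 13 collections, coeffs (), (1), (1), (1,1), (1,1), (1,1,1), (1,1,1), (1,1,1), (1,1,1), (1,1,1), (1,1,2), (1,1,2,2), (2)
    |P|=3: 8 collections, coeffs (), (), (1), (1), (1), (1,1), (1,1,1), (2)
    |P|=4: 1 collection, coeffs (1)


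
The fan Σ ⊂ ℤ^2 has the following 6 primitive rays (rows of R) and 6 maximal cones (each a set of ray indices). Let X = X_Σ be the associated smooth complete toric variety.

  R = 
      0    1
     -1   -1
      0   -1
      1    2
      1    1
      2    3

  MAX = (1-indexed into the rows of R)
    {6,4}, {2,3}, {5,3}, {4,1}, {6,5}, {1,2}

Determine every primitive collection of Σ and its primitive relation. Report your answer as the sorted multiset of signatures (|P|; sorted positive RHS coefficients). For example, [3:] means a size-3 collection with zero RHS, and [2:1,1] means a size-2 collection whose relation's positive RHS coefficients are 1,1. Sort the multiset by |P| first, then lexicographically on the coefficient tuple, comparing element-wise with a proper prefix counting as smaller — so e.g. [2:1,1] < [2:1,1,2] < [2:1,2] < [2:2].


9 collections generate NE(X_Σ); each relation:

  P={1,3}:  v_{1} + v_{3} = 0  so sig = [2:]
  P={2,5}:  v_{2} + v_{5} = 0  so sig = [2:]
  P={1,5}:  v_{1} + v_{5} = v_{4}  so sig = [2:1]
  P={2,4}:  v_{2} + v_{4} = v_{1}  so sig = [2:1]
  P={2,6}:  v_{2} + v_{6} = v_{4}  so sig = [2:1]
  P={3,4}:  v_{3} + v_{4} = v_{5}  so sig = [2:1]
  P={4,5}:  v_{4} + v_{5} = v_{6}  so sig = [2:1]
  P={1,6}:  v_{1} + v_{6} = 2·v_{4}  so sig = [2:2]
  P={3,6}:  v_{3} + v_{6} = 2·v_{5}  so sig = [2:2]

Hence PRS(X_Σ) =
{ [2:] ×2,  [2:1] ×5,  [2:2] ×2 }


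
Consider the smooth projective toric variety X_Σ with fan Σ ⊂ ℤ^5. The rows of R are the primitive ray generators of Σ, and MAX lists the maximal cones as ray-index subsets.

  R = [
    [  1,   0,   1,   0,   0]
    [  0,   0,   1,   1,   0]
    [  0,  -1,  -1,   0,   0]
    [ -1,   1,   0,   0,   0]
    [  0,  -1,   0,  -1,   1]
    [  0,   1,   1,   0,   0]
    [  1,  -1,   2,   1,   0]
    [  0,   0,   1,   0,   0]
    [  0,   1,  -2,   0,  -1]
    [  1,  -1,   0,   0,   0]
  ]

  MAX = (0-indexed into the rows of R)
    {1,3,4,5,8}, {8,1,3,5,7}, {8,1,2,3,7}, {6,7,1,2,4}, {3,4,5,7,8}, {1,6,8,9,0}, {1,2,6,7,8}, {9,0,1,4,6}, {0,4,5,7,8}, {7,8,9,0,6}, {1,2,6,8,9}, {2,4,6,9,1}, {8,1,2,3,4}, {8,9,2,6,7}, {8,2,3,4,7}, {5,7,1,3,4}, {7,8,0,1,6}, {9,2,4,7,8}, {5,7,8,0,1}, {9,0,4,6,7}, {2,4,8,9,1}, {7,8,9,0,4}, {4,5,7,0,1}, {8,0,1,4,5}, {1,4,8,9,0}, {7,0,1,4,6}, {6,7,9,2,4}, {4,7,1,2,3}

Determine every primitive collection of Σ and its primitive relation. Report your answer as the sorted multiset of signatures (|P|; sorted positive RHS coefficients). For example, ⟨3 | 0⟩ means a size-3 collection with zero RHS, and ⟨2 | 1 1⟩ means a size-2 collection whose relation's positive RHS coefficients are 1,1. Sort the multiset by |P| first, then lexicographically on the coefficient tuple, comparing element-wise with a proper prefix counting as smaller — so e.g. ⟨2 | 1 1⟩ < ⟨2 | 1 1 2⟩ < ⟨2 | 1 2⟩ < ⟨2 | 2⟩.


Minimal non-faces — 10 found among 10 rays, 28 max cones:

  P={2,5}:  v_{2} + v_{5} = 0 — sig = ⟨2 | 0⟩
  P={3,9}:  v_{3} + v_{9} = 0 — sig = ⟨2 | 0⟩
  P={0,2}:  v_{0} + v_{2} = v_{9} — sig = ⟨2 | 1⟩
  P={0,3}:  v_{0} + v_{3} = v_{5} — sig = ⟨2 | 1⟩
  P={5,9}:  v_{5} + v_{9} = v_{0} — sig = ⟨2 | 1⟩
  P={3,6}:  v_{3} + v_{6} = v_{1} + v_{7} — sig = ⟨2 | 1 1⟩
  P={5,6}:  v_{5} + v_{6} = v_{0} + v_{1} + v_{7} — sig = ⟨2 | 1 1 1⟩
  P={1,7,9}:  v_{1} + v_{7} + v_{9} = v_{6} — sig = ⟨3 | 1⟩
  P={4,6,8}:  v_{4} + v_{6} + v_{8} = v_{9} — sig = ⟨3 | 1⟩
  P={1,4,7,8}:  v_{1} + v_{4} + v_{7} + v_{8} = 0 — sig = ⟨4 | 0⟩

Sorted signature multiset PRS(X):
    |P|=2: 7 collections, coeffs (), (), (1), (1), (1), (1,1), (1,1,1)
    |P|=3: 2 collections, coeffs (1), (1)
    |P|=4: 1 collection, coeffs ()


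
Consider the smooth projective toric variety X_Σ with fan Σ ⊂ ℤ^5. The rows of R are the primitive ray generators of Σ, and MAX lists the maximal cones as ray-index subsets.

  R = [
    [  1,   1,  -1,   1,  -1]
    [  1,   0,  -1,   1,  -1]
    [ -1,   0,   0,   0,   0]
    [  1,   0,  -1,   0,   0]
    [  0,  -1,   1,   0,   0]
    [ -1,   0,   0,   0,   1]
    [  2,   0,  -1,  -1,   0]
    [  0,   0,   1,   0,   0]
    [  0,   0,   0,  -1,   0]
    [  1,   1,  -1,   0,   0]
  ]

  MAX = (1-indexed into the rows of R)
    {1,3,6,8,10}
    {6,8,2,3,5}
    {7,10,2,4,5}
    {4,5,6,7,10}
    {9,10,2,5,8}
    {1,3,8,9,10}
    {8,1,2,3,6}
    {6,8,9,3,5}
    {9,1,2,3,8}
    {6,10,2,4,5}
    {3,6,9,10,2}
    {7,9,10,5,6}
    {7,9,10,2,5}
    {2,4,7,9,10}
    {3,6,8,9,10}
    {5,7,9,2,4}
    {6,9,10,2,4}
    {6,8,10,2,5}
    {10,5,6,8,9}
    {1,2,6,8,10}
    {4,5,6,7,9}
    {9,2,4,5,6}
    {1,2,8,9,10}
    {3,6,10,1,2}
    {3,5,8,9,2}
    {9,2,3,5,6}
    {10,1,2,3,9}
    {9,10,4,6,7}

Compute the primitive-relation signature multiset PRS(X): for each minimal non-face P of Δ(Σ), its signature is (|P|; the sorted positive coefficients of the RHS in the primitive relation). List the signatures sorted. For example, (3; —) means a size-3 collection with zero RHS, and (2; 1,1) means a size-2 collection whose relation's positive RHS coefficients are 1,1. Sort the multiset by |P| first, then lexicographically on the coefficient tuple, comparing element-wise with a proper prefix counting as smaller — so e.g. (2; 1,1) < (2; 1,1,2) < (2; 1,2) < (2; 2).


Δ(Σ) — 10 vertices, 14 min non-faces:

  • {1,4}:  v_{1} + v_{4} = v_{2} + v_{10}  so sig = (2; 1,1)
  • {1,5}:  v_{1} + v_{5} = v_{2} + v_{8}  so sig = (2; 1,1)
  • {3,7}:  v_{3} + v_{7} = v_{4} + v_{9}  so sig = (2; 1,1)
  • {4,8}:  v_{4} + v_{8} = v_{5} + v_{10}  so sig = (2; 1,1)
  • {3,4}:  v_{3} + v_{4} = v_{2} + v_{6} + v_{9}  so sig = (2; 1,1,1)
  • {1,7}:  v_{1} + v_{7} = v_{2} + v_{5} + v_{9} + 2·v_{10}  so sig = (2; 1,1,1,2)
  • {7,8}:  v_{7} + v_{8} = 2·v_{5} + v_{9} + 2·v_{10}  so sig = (2; 1,2,2)
  • {3,5,10}:  v_{3} + v_{5} + v_{10} = 0  so sig = (3; —)
  • {1,6,9}:  v_{1} + v_{6} + v_{9} = v_{3} + v_{10}  so sig = (3; 1,1)
  • {2,6,7}:  v_{2} + v_{6} + v_{7} = 2·v_{4}  so sig = (3; 2)
  • {2,6,8,9}:  v_{2} + v_{6} + v_{8} + v_{9} = 0  so sig = (4; —)
  • {2,3,8,10}:  v_{2} + v_{3} + v_{8} + v_{10} = v_{1}  so sig = (4; 1)
  • {4,5,9,10}:  v_{4} + v_{5} + v_{9} + v_{10} = v_{7}  so sig = (4; 1)
  • {2,5,6,9,10}:  v_{2} + v_{5} + v_{6} + v_{9} + v_{10} = v_{4}  so sig = (5; 1)

so the primitive-relation signature multiset is
    (2; 1,1)
    (2; 1,1)
    (2; 1,1)
    (2; 1,1)
    (2; 1,1,1)
    (2; 1,1,1,2)
    (2; 1,2,2)
    (3; —)
    (3; 1,1)
    (3; 2)
    (4; —)
    (4; 1)
    (4; 1)
    (5; 1)


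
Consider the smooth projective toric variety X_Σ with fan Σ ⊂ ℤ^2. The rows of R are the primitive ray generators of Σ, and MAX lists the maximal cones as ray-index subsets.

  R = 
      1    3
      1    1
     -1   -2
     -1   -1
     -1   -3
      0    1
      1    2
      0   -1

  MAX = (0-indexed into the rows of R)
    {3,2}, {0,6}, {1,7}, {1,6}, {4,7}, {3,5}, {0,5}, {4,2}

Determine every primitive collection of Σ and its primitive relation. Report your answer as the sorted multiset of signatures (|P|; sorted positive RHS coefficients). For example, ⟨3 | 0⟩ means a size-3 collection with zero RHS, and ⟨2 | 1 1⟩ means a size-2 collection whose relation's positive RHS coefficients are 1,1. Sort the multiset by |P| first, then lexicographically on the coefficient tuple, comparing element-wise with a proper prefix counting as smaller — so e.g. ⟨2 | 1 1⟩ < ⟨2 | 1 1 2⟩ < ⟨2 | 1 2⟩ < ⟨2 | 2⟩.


Minimal non-faces — 20 found among 8 rays, 8 max cones:

  P = {0,4}:  v_{0} + v_{4} = 0  →  sig = ⟨2 | 0⟩
  P = {1,3}:  v_{1} + v_{3} = 0  →  sig = ⟨2 | 0⟩
  P = {2,6}:  v_{2} + v_{6} = 0  →  sig = ⟨2 | 0⟩
  P = {5,7}:  v_{5} + v_{7} = 0  →  sig = ⟨2 | 0⟩
  P = {0,2}:  v_{0} + v_{2} = v_{5}  →  sig = ⟨2 | 1⟩
  P = {0,7}:  v_{0} + v_{7} = v_{6}  →  sig = ⟨2 | 1⟩
  P = {1,2}:  v_{1} + v_{2} = v_{7}  →  sig = ⟨2 | 1⟩
  P = {1,5}:  v_{1} + v_{5} = v_{6}  →  sig = ⟨2 | 1⟩
  P = {2,5}:  v_{2} + v_{5} = v_{3}  →  sig = ⟨2 | 1⟩
  P = {2,7}:  v_{2} + v_{7} = v_{4}  →  sig = ⟨2 | 1⟩
  P = {3,6}:  v_{3} + v_{6} = v_{5}  →  sig = ⟨2 | 1⟩
  P = {3,7}:  v_{3} + v_{7} = v_{2}  →  sig = ⟨2 | 1⟩
  P = {4,5}:  v_{4} + v_{5} = v_{2}  →  sig = ⟨2 | 1⟩
  P = {4,6}:  v_{4} + v_{6} = v_{7}  →  sig = ⟨2 | 1⟩
  P = {5,6}:  v_{5} + v_{6} = v_{0}  →  sig = ⟨2 | 1⟩
  P = {6,7}:  v_{6} + v_{7} = v_{1}  →  sig = ⟨2 | 1⟩
  P = {0,1}:  v_{0} + v_{1} = 2·v_{6}  →  sig = ⟨2 | 2⟩
  P = {0,3}:  v_{0} + v_{3} = 2·v_{5}  →  sig = ⟨2 | 2⟩
  P = {1,4}:  v_{1} + v_{4} = 2·v_{7}  →  sig = ⟨2 | 2⟩
  P = {3,4}:  v_{3} + v_{4} = 2·v_{2}  →  sig = ⟨2 | 2⟩

Hence PRS(X_Σ) =
[⟨2 | 0⟩, ⟨2 | 0⟩, ⟨2 | 0⟩, ⟨2 | 0⟩, ⟨2 | 1⟩, ⟨2 | 1⟩, ⟨2 | 1⟩, ⟨2 | 1⟩, ⟨2 | 1⟩, ⟨2 | 1⟩, ⟨2 | 1⟩, ⟨2 | 1⟩, ⟨2 | 1⟩, ⟨2 | 1⟩, ⟨2 | 1⟩, ⟨2 | 1⟩, ⟨2 | 2⟩, ⟨2 | 2⟩, ⟨2 | 2⟩, ⟨2 | 2⟩]


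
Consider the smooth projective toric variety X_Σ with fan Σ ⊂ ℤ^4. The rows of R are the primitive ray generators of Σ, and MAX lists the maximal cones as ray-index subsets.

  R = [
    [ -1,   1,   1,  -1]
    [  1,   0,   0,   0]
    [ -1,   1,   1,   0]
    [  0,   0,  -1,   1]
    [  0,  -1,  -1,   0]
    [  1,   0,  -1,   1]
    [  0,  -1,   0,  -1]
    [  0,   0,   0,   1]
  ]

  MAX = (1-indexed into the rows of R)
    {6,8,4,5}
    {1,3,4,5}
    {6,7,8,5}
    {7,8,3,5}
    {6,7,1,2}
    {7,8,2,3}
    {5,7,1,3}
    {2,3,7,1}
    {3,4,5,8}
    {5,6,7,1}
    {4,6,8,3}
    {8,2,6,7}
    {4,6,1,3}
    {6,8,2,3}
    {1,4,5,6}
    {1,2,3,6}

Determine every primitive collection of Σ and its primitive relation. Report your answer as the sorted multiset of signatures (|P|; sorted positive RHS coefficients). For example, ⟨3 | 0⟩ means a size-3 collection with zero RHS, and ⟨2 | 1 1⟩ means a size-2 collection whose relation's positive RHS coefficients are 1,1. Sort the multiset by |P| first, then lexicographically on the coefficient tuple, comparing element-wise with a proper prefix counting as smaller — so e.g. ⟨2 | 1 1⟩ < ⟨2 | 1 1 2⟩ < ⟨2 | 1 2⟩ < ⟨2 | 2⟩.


Σ has 6 primitive collections:

  P = {1,8}:  v_{1} + v_{8} = v_{3}  →  sig = ⟨2 | 1⟩
  P = {2,4}:  v_{2} + v_{4} = v_{6}  →  sig = ⟨2 | 1⟩
  P = {4,7}:  v_{4} + v_{7} = v_{5}  →  sig = ⟨2 | 1⟩
  P = {2,5}:  v_{2} + v_{5} = v_{6} + v_{7}  →  sig = ⟨2 | 1 1⟩
  P = {3,6,7}:  v_{3} + v_{6} + v_{7} = 0  →  sig = ⟨3 | 0⟩
  P = {3,5,6}:  v_{3} + v_{5} + v_{6} = v_{4}  →  sig = ⟨3 | 1⟩

Sorted signature multiset PRS(X):
[⟨2 | 1⟩, ⟨2 | 1⟩, ⟨2 | 1⟩, ⟨2 | 1 1⟩, ⟨3 | 0⟩, ⟨3 | 1⟩]


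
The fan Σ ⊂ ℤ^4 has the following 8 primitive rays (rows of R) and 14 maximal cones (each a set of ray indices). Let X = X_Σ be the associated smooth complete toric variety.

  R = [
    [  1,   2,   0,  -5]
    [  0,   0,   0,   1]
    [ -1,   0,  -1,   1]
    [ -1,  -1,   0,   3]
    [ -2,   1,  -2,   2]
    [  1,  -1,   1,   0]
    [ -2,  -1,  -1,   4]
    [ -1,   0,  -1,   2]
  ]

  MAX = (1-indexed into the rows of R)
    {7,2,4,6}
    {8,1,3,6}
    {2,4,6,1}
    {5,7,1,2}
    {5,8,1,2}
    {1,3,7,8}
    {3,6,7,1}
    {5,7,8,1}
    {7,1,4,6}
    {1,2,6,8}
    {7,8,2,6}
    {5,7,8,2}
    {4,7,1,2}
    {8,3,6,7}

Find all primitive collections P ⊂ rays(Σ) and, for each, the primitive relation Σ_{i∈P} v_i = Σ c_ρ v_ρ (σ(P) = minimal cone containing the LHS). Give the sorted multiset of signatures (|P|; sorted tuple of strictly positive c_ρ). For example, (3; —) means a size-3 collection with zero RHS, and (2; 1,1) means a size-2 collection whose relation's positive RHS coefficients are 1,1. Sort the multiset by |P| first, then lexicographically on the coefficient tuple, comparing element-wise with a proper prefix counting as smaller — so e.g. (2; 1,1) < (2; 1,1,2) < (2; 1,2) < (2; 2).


9 minimal non-faces of Δ(Σ) (on 8 rays):

  P={2,3}:  v_{2} + v_{3} = v_{8}  ⇒ sig = (2; 1)
  P={3,4}:  v_{3} + v_{4} = v_{7}  ⇒ sig = (2; 1)
  P={5,6}:  v_{5} + v_{6} = v_{8}  ⇒ sig = (2; 1)
  P={4,8}:  v_{4} + v_{8} = v_{2} + v_{7}  ⇒ sig = (2; 1,1)
  P={3,5}:  v_{3} + v_{5} = v_{1} + v_{7} + 2·v_{8}  ⇒ sig = (2; 1,1,2)
  P={4,5}:  v_{4} + v_{5} = v_{1} + 2·v_{2} + 2·v_{7}  ⇒ sig = (2; 1,2,2)
  P={1,2,6,7}:  v_{1} + v_{2} + v_{6} + v_{7} = 0  ⇒ sig = (4; —)
  P={1,2,7,8}:  v_{1} + v_{2} + v_{7} + v_{8} = v_{5}  ⇒ sig = (4; 1)
  P={1,6,7,8}:  v_{1} + v_{6} + v_{7} + v_{8} = v_{3}  ⇒ sig = (4; 1)

so the primitive-relation signature multiset is
    |P|=2: 6 collections, coeffs (1), (1), (1), (1,1), (1,1,2), (1,2,2)
    |P|=4: 3 collections, coeffs (), (1), (1)


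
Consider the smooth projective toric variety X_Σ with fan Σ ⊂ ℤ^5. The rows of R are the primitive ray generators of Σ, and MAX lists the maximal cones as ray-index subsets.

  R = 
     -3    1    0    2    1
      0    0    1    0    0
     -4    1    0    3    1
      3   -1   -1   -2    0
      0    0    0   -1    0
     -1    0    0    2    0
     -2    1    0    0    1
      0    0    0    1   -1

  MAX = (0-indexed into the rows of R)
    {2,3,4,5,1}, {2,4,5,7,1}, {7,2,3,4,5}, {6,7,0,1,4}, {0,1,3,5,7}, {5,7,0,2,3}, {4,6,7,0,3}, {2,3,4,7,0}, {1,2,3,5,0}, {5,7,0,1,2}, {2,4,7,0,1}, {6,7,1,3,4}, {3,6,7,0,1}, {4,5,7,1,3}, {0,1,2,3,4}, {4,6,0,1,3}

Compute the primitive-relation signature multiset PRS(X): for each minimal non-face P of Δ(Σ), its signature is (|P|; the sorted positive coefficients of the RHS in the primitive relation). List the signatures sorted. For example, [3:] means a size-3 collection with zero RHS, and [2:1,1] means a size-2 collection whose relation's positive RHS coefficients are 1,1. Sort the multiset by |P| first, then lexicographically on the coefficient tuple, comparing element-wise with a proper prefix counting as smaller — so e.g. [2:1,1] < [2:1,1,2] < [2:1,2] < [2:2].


5 collections generate NE(X_Σ); each relation:

  • {5,6}:  v_{5} + v_{6} = v_{0}  ⟹  sig = [2:1]
  • {2,6}:  v_{2} + v_{6} = 2·v_{0} + v_{4}  ⟹  sig = [2:1,2]
  • {0,4,5}:  v_{0} + v_{4} + v_{5} = v_{2}  ⟹  sig = [3:1]
  • {1,2,3,7}:  v_{1} + v_{2} + v_{3} + v_{7} = v_{5}  ⟹  sig = [4:1]
  • {0,1,3,4,7}:  v_{0} + v_{1} + v_{3} + v_{4} + v_{7} = 0  ⟹  sig = [5:]

Hence PRS(X_Σ) =
{ [2:1],  [2:1,2],  [3:1],  [4:1],  [5:] }


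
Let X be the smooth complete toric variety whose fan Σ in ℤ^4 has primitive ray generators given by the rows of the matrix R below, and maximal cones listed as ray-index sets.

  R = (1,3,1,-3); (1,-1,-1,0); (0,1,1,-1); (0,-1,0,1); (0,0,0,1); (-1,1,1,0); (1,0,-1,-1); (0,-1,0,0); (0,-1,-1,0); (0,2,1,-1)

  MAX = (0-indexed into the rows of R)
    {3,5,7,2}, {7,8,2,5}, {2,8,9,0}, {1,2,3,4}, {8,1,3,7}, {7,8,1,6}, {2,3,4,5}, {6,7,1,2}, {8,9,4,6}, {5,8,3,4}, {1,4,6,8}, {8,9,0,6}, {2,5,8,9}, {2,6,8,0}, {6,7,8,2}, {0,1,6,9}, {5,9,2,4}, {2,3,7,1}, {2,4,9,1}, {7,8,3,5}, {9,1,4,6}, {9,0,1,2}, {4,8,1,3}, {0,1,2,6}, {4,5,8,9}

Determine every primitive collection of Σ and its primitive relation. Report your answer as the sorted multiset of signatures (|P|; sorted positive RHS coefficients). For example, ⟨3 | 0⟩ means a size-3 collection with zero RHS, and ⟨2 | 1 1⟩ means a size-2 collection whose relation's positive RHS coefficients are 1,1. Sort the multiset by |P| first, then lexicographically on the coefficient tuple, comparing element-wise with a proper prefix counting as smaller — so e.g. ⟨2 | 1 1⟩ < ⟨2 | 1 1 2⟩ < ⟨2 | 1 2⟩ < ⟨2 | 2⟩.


Δ(Σ) — 10 vertices, 17 min non-faces:

  P={1,5}:  v_{1} + v_{5} = 0 — sig = ⟨2 | 0⟩
  P={3,6}:  v_{3} + v_{6} = v_{1} — sig = ⟨2 | 1⟩
  P={4,7}:  v_{4} + v_{7} = v_{3} — sig = ⟨2 | 1⟩
  P={7,9}:  v_{7} + v_{9} = v_{2} — sig = ⟨2 | 1⟩
  P={3,9}:  v_{3} + v_{9} = v_{2} + v_{4} — sig = ⟨2 | 1 1⟩
  P={5,6}:  v_{5} + v_{6} = v_{8} + v_{9} — sig = ⟨2 | 1 1⟩
  P={0,3}:  v_{0} + v_{3} = v_{1} + v_{2} + v_{9} — sig = ⟨2 | 1 1 1⟩
  P={0,5}:  v_{0} + v_{5} = v_{2} + v_{8} + 2·v_{9} — sig = ⟨2 | 1 1 2⟩
  P={0,4}:  v_{0} + v_{4} = v_{1} + 2·v_{9} — sig = ⟨2 | 1 2⟩
  P={0,7}:  v_{0} + v_{7} = 2·v_{2} + v_{6} — sig = ⟨2 | 1 2⟩
  P={2,4,8}:  v_{2} + v_{4} + v_{8} = 0 — sig = ⟨3 | 0⟩
  P={1,8,9}:  v_{1} + v_{8} + v_{9} = v_{6} — sig = ⟨3 | 1⟩
  P={2,3,8}:  v_{2} + v_{3} + v_{8} = v_{7} — sig = ⟨3 | 1⟩
  P={2,6,9}:  v_{2} + v_{6} + v_{9} = v_{0} — sig = ⟨3 | 1⟩
  P={1,2,8}:  v_{1} + v_{2} + v_{8} = v_{6} + v_{7} — sig = ⟨3 | 1 1⟩
  P={2,4,6}:  v_{2} + v_{4} + v_{6} = v_{1} + v_{9} — sig = ⟨3 | 1 1⟩
  P={0,1,8}:  v_{0} + v_{1} + v_{8} = v_{2} + 2·v_{6} — sig = ⟨3 | 1 2⟩

Signatures (|P|; sorted positive RHS coefficients), sorted:
    ⟨2 | 0⟩
    ⟨2 | 1⟩
    ⟨2 | 1⟩
    ⟨2 | 1⟩
    ⟨2 | 1 1⟩
    ⟨2 | 1 1⟩
    ⟨2 | 1 1 1⟩
    ⟨2 | 1 1 2⟩
    ⟨2 | 1 2⟩
    ⟨2 | 1 2⟩
    ⟨3 | 0⟩
    ⟨3 | 1⟩
    ⟨3 | 1⟩
    ⟨3 | 1⟩
    ⟨3 | 1 1⟩
    ⟨3 | 1 1⟩
    ⟨3 | 1 2⟩


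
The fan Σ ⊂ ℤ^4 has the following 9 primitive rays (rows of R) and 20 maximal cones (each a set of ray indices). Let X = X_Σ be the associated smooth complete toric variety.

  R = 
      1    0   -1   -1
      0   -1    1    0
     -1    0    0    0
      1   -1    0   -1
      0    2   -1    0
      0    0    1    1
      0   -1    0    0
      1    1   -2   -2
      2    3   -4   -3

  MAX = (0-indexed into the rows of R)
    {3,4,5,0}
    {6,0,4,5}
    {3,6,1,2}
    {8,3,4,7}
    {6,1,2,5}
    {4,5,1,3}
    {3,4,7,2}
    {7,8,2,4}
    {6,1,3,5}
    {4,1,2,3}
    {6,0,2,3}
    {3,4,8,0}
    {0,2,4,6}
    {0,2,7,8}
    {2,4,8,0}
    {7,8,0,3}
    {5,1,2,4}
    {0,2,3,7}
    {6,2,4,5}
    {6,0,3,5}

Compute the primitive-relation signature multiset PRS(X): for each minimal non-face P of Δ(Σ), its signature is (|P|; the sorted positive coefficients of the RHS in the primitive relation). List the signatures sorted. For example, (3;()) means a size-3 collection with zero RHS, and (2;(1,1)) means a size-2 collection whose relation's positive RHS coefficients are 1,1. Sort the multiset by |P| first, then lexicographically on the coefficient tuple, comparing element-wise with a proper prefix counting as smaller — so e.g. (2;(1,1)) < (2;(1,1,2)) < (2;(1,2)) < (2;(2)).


14 minimal non-faces of Δ(Σ) (on 9 rays):

  P={0,1}:  v_{0} + v_{1} = v_{3}  →  sig = (2;(1))
  P={5,7}:  v_{5} + v_{7} = v_{3} + v_{4}  →  sig = (2;(1,1))
  P={1,8}:  v_{1} + v_{8} = v_{3} + v_{4} + v_{7}  →  sig = (2;(1,1,1))
  P={1,7}:  v_{1} + v_{7} = v_{2} + 2·v_{3} + v_{4}  →  sig = (2;(1,1,2))
  P={5,8}:  v_{5} + v_{8} = v_{0} + v_{3} + 2·v_{4}  →  sig = (2;(1,1,2))
  P={6,8}:  v_{6} + v_{8} = 3·v_{0} + v_{2} + v_{4}  →  sig = (2;(1,1,3))
  P={6,7}:  v_{6} + v_{7} = 2·v_{0} + v_{2}  →  sig = (2;(1,2))
  P={0,2,5}:  v_{0} + v_{2} + v_{5} = 0  →  sig = (3;())
  P={1,4,6}:  v_{1} + v_{4} + v_{6} = 0  →  sig = (3;())
  P={0,4,7}:  v_{0} + v_{4} + v_{7} = v_{8}  →  sig = (3;(1))
  P={2,3,5}:  v_{2} + v_{3} + v_{5} = v_{1}  →  sig = (3;(1))
  P={3,4,6}:  v_{3} + v_{4} + v_{6} = v_{0}  →  sig = (3;(1))
  P={2,3,8}:  v_{2} + v_{3} + v_{8} = 2·v_{7}  →  sig = (3;(2))
  P={0,2,3,4}:  v_{0} + v_{2} + v_{3} + v_{4} = v_{7}  →  sig = (4;(1))

so the primitive-relation signature multiset is
    |P|=2: 7 collections, coeffs (1), (1,1), (1,1,1), (1,1,2), (1,1,2), (1,1,3), (1,2)
    |P|=3: 6 collections, coeffs (), (), (1), (1), (1), (2)
    |P|=4: 1 collection, coeffs (1)


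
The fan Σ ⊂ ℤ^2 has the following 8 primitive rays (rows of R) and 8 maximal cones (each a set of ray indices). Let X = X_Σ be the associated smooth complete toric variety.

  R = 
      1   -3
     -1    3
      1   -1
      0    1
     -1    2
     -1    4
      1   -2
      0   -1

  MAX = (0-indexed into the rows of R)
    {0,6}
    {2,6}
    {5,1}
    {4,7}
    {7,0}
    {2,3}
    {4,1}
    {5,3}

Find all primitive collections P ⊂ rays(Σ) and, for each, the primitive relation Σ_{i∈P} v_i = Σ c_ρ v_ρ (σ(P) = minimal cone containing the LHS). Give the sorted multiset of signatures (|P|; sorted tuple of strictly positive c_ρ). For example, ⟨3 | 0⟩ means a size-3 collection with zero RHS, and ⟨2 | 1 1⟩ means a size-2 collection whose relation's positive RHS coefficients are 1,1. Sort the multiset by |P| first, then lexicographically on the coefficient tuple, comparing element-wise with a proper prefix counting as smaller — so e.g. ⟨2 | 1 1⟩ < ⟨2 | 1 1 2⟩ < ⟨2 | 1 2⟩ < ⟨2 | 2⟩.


Primitive collections (20):

  {0,1}:  v_{0} + v_{1} = 0  so sig = ⟨2 | 0⟩
  {3,7}:  v_{3} + v_{7} = 0  so sig = ⟨2 | 0⟩
  {4,6}:  v_{4} + v_{6} = 0  so sig = ⟨2 | 0⟩
  {0,3}:  v_{0} + v_{3} = v_{6}  so sig = ⟨2 | 1⟩
  {0,4}:  v_{0} + v_{4} = v_{7}  so sig = ⟨2 | 1⟩
  {0,5}:  v_{0} + v_{5} = v_{3}  so sig = ⟨2 | 1⟩
  {1,3}:  v_{1} + v_{3} = v_{5}  so sig = ⟨2 | 1⟩
  {1,6}:  v_{1} + v_{6} = v_{3}  so sig = ⟨2 | 1⟩
  {1,7}:  v_{1} + v_{7} = v_{4}  so sig = ⟨2 | 1⟩
  {2,4}:  v_{2} + v_{4} = v_{3}  so sig = ⟨2 | 1⟩
  {2,7}:  v_{2} + v_{7} = v_{6}  so sig = ⟨2 | 1⟩
  {3,4}:  v_{3} + v_{4} = v_{1}  so sig = ⟨2 | 1⟩
  {3,6}:  v_{3} + v_{6} = v_{2}  so sig = ⟨2 | 1⟩
  {5,7}:  v_{5} + v_{7} = v_{1}  so sig = ⟨2 | 1⟩
  {6,7}:  v_{6} + v_{7} = v_{0}  so sig = ⟨2 | 1⟩
  {0,2}:  v_{0} + v_{2} = 2·v_{6}  so sig = ⟨2 | 2⟩
  {1,2}:  v_{1} + v_{2} = 2·v_{3}  so sig = ⟨2 | 2⟩
  {4,5}:  v_{4} + v_{5} = 2·v_{1}  so sig = ⟨2 | 2⟩
  {5,6}:  v_{5} + v_{6} = 2·v_{3}  so sig = ⟨2 | 2⟩
  {2,5}:  v_{2} + v_{5} = 3·v_{3}  so sig = ⟨2 | 3⟩

Hence PRS(X_Σ) =
    ⟨2 | 0⟩
    ⟨2 | 0⟩
    ⟨2 | 0⟩
    ⟨2 | 1⟩
    ⟨2 | 1⟩
    ⟨2 | 1⟩
    ⟨2 | 1⟩
    ⟨2 | 1⟩
    ⟨2 | 1⟩
    ⟨2 | 1⟩
    ⟨2 | 1⟩
    ⟨2 | 1⟩
    ⟨2 | 1⟩
    ⟨2 | 1⟩
    ⟨2 | 1⟩
    ⟨2 | 2⟩
    ⟨2 | 2⟩
    ⟨2 | 2⟩
    ⟨2 | 2⟩
    ⟨2 | 3⟩
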